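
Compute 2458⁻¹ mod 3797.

2399

3797 = 1·2458 + 1339
2458 = 1·1339 + 1119
1339 = 1·1119 + 220
1119 = 5·220 + 19
220 = 11·19 + 11
19 = 1·11 + 8
11 = 1·8 + 3
8 = 2·3 + 2
3 = 1·2 + 1
2 = 2·1 + 0
gcd(2458, 3797) = 1, so the inverse exists.
Back-substitute for 1:
1 = 1·3 − 1·2
  = −1·8 + 3·3
  = 3·11 − 4·8
  = −4·19 + 7·11
  = 7·220 − 81·19
  = −81·1119 + 412·220
  = 412·1339 − 493·1119
  = −493·2458 + 905·1339
  = 905·3797 − 1398·2458
So 2458⁻¹ ≡ −1398 ≡ 2399 (mod 3797).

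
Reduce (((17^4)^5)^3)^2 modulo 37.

26

(17)^4 ≡ 12 (mod 37)
(12)^5 ≡ 7 (mod 37)
(7)^3 ≡ 10 (mod 37)
(10)^2 ≡ 26 (mod 37)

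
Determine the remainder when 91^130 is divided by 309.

Compute successive squares:
130 in binary is 10000010, i.e. 130 = 128 + 2.
91^1 ≡ 91 (mod 309)
91^2 ≡ 91^2 = 8281 ≡ 247 (mod 309)
91^4 ≡ 247^2 = 61009 ≡ 136 (mod 309)
91^8 ≡ 136^2 = 18496 ≡ 265 (mod 309)
91^16 ≡ 265^2 = 70225 ≡ 82 (mod 309)
91^32 ≡ 82^2 = 6724 ≡ 235 (mod 309)
91^64 ≡ 235^2 = 55225 ≡ 223 (mod 309)
91^128 ≡ 223^2 = 49729 ≡ 289 (mod 309)
91^130 = 91^128 × 91^2 ≡ 289 × 247 (mod 309).
289 × 247 = 71383 ≡ 4 (mod 309).

4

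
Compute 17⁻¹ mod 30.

23

By the extended Euclidean algorithm:
30 = 1*17 + 13
17 = 1*13 + 4
13 = 3*4 + 1
4 = 4*1 + 0
gcd(17, 30) = 1, so the inverse exists.
Bézout: 1 = 4*30 − 7*17.
So 17⁻¹ ≡ −7 ≡ 23 (mod 30).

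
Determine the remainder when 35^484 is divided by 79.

25

By square-and-multiply:
484 in binary is 111100100, i.e. 484 = 256 + 128 + 64 + 32 + 4.
35^1 ≡ 35 (mod 79)
35^2 ≡ 35^2 = 1225 ≡ 40 (mod 79)
35^4 ≡ 40^2 = 1600 ≡ 20 (mod 79)
35^8 ≡ 20^2 = 400 ≡ 5 (mod 79)
35^16 ≡ 5^2 = 25 (mod 79)
35^32 ≡ 25^2 = 625 ≡ 72 (mod 79)
35^64 ≡ 72^2 = 5184 ≡ 49 (mod 79)
35^128 ≡ 49^2 = 2401 ≡ 31 (mod 79)
35^256 ≡ 31^2 = 961 ≡ 13 (mod 79)
35^484 = 35^256 · 35^128 · 35^64 · 35^32 · 35^4 ≡ 13 · 31 · 49 · 72 · 20 (mod 79).
Accumulate the product:
13 · 31 = 403 ≡ 8
8 · 49 = 392 ≡ 76
76 · 72 = 5472 ≡ 21
21 · 20 = 420 ≡ 25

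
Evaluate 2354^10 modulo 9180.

1696

Compute successive squares:
10 in binary is 1010, i.e. 10 = 8 + 2.
2354^1 ≡ 2354 (mod 9180)
2354^2 ≡ 2354^2 = 5541316 ≡ 5776 (mod 9180)
2354^4 ≡ 5776^2 = 33362176 ≡ 2056 (mod 9180)
2354^8 ≡ 2056^2 = 4227136 ≡ 4336 (mod 9180)
2354^10 = 2354^8 * 2354^2 ≡ 4336 * 5776 (mod 9180).
4336 * 5776 = 25044736 ≡ 1696 (mod 9180).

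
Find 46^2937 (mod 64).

0

Compute successive squares:
2937 in binary is 101101111001, i.e. 2937 = 2048 + 512 + 256 + 64 + 32 + 16 + 8 + 1.
46^1 ≡ 46 (mod 64)
46^2 ≡ 46^2 = 2116 ≡ 4 (mod 64)
46^4 ≡ 4^2 = 16 (mod 64)
46^8 ≡ 16^2 = 256 ≡ 0 (mod 64)
46^16 ≡ 0^2 = 0 (mod 64)
46^32 ≡ 0^2 = 0 (mod 64)
46^64 ≡ 0^2 = 0 (mod 64)
46^128 ≡ 0^2 = 0 (mod 64)
46^256 ≡ 0^2 = 0 (mod 64)
46^512 ≡ 0^2 = 0 (mod 64)
46^1024 ≡ 0^2 = 0 (mod 64)
46^2048 ≡ 0^2 = 0 (mod 64)
46^2937 = 46^2048 * 46^512 * 46^256 * 46^64 * 46^32 * 46^16 * 46^8 * 46^1 ≡ 0 * 0 * 0 * 0 * 0 * 0 * 0 * 46 (mod 64).
Accumulate the product:
0 * 0 = 0
0 * 0 = 0
0 * 0 = 0
0 * 0 = 0
0 * 0 = 0
0 * 0 = 0
0 * 46 = 0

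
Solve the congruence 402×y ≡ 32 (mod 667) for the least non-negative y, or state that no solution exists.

166

gcd(402, 667) = 1, so a unique solution mod 667 exists.
402⁻¹ ≡ 297 (mod 667).
y ≡ 297×32 ≡ 166 (mod 667).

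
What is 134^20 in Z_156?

By square-and-multiply:
20 in binary is 10100, i.e. 20 = 16 + 4.
134^1 ≡ 134 (mod 156)
134^2 ≡ 134^2 = 17956 ≡ 16 (mod 156)
134^4 ≡ 16^2 = 256 ≡ 100 (mod 156)
134^8 ≡ 100^2 = 10000 ≡ 16 (mod 156)
134^16 ≡ 16^2 = 256 ≡ 100 (mod 156)
134^20 = 134^16 * 134^4 ≡ 100 * 100 (mod 156).
100 * 100 = 10000 ≡ 16 (mod 156).

16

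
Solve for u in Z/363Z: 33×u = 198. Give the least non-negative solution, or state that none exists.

6

gcd(33, 363) = 33, and 33 | 198, so solutions exist.
Divide through by 33: 1×u ≡ 6 (mod 11).
1⁻¹ ≡ 1 (mod 11).
u ≡ 1×6 ≡ 6 (mod 11).
The smallest non-negative solution is u = 6.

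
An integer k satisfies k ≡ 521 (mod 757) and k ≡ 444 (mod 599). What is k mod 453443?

295751

757⁻¹ mod 599: 757·345 ≡ 1 (mod 599), so 757⁻¹ ≡ 345.
k = 521 + 757·((444 − 521)·345 mod 599) = 521 + 757·390 = 295751.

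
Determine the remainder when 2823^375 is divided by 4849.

216

375 in binary is 101110111, i.e. 375 = 256 + 64 + 32 + 16 + 4 + 2 + 1.
2823^1 ≡ 2823 (mod 4849)
2823^2 ≡ 2823^2 = 7969329 ≡ 2422 (mod 4849)
2823^4 ≡ 2422^2 = 5866084 ≡ 3643 (mod 4849)
2823^8 ≡ 3643^2 = 13271449 ≡ 4585 (mod 4849)
2823^16 ≡ 4585^2 = 21022225 ≡ 1810 (mod 4849)
2823^32 ≡ 1810^2 = 3276100 ≡ 3025 (mod 4849)
2823^64 ≡ 3025^2 = 9150625 ≡ 562 (mod 4849)
2823^128 ≡ 562^2 = 315844 ≡ 659 (mod 4849)
2823^256 ≡ 659^2 = 434281 ≡ 2720 (mod 4849)
2823^375 = 2823^256 · 2823^64 · 2823^32 · 2823^16 · 2823^4 · 2823^2 · 2823^1 ≡ 2720 · 562 · 3025 · 1810 · 3643 · 2422 · 2823 (mod 4849).
Accumulate the product:
2720 · 562 = 1528640 ≡ 1205
1205 · 3025 = 3645125 ≡ 3526
3526 · 1810 = 6382060 ≡ 776
776 · 3643 = 2826968 ≡ 1
1 · 2422 = 2422
2422 · 2823 = 6837306 ≡ 216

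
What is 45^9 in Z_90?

45

Compute successive squares:
9 in binary is 1001, i.e. 9 = 8 + 1.
45^1 ≡ 45 (mod 90)
45^2 ≡ 45^2 = 2025 ≡ 45 (mod 90)
45^4 ≡ 45^2 = 2025 ≡ 45 (mod 90)
45^8 ≡ 45^2 = 2025 ≡ 45 (mod 90)
45^9 = 45^8 × 45^1 ≡ 45 × 45 (mod 90).
45 × 45 = 2025 ≡ 45 (mod 90).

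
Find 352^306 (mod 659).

55

306 in binary is 100110010, i.e. 306 = 256 + 32 + 16 + 2.
352^1 ≡ 352 (mod 659)
352^2 ≡ 352^2 = 123904 ≡ 12 (mod 659)
352^4 ≡ 12^2 = 144 (mod 659)
352^8 ≡ 144^2 = 20736 ≡ 307 (mod 659)
352^16 ≡ 307^2 = 94249 ≡ 12 (mod 659)
352^32 ≡ 12^2 = 144 (mod 659)
352^64 ≡ 144^2 = 20736 ≡ 307 (mod 659)
352^128 ≡ 307^2 = 94249 ≡ 12 (mod 659)
352^256 ≡ 12^2 = 144 (mod 659)
352^306 = 352^256 · 352^32 · 352^16 · 352^2 ≡ 144 · 144 · 12 · 12 (mod 659).
Accumulate the product:
144 · 144 = 20736 ≡ 307
307 · 12 = 3684 ≡ 389
389 · 12 = 4668 ≡ 55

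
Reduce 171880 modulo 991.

171880 = 173·991 + 437, so 171880 ≡ 437 (mod 991).

437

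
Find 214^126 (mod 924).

Compute successive squares:
126 in binary is 1111110, i.e. 126 = 64 + 32 + 16 + 8 + 4 + 2.
214^1 ≡ 214 (mod 924)
214^2 ≡ 214^2 = 45796 ≡ 520 (mod 924)
214^4 ≡ 520^2 = 270400 ≡ 592 (mod 924)
214^8 ≡ 592^2 = 350464 ≡ 268 (mod 924)
214^16 ≡ 268^2 = 71824 ≡ 676 (mod 924)
214^32 ≡ 676^2 = 456976 ≡ 520 (mod 924)
214^64 ≡ 520^2 = 270400 ≡ 592 (mod 924)
214^126 = 214^64 × 214^32 × 214^16 × 214^8 × 214^4 × 214^2 ≡ 592 × 520 × 676 × 268 × 592 × 520 (mod 924).
Accumulate the product:
592 × 520 = 307840 ≡ 148
148 × 676 = 100048 ≡ 256
256 × 268 = 68608 ≡ 232
232 × 592 = 137344 ≡ 592
592 × 520 = 307840 ≡ 148

148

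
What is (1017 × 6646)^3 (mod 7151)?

5199

1017 × 6646 = 6758982 ≡ 1287 (mod 7151)
(1287)^3 ≡ 5199 (mod 7151)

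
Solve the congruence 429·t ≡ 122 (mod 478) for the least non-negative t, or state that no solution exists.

gcd(429, 478) = 1, so a unique solution mod 478 exists.
429⁻¹ ≡ 39 (mod 478).
t ≡ 39·122 ≡ 456 (mod 478).

456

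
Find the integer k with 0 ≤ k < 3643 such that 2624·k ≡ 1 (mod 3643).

By the extended Euclidean algorithm:
3643 = 1·2624 + 1019
2624 = 2·1019 + 586
1019 = 1·586 + 433
586 = 1·433 + 153
433 = 2·153 + 127
153 = 1·127 + 26
127 = 4·26 + 23
26 = 1·23 + 3
23 = 7·3 + 2
3 = 1·2 + 1
2 = 2·1 + 0
gcd(2624, 3643) = 1, so the inverse exists.
Bézout: 1 = −909·3643 + 1262·2624.
So 2624⁻¹ ≡ 1262 (mod 3643).

1262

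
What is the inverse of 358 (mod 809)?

635

809 = 2*358 + 93
358 = 3*93 + 79
93 = 1*79 + 14
79 = 5*14 + 9
14 = 1*9 + 5
9 = 1*5 + 4
5 = 1*4 + 1
4 = 4*1 + 0
gcd(358, 809) = 1, so the inverse exists.
Bézout: 1 = 77*809 − 174*358.
So 358⁻¹ ≡ −174 ≡ 635 (mod 809).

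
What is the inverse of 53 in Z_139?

Run the extended Euclidean algorithm:
139 = 2·53 + 33
53 = 1·33 + 20
33 = 1·20 + 13
20 = 1·13 + 7
13 = 1·7 + 6
7 = 1·6 + 1
6 = 6·1 + 0
gcd(53, 139) = 1, so the inverse exists.
Back-substitute for 1:
1 = 1·7 − 1·6
  = −1·13 + 2·7
  = 2·20 − 3·13
  = −3·33 + 5·20
  = 5·53 − 8·33
  = −8·139 + 21·53
So 53⁻¹ ≡ 21 (mod 139).

21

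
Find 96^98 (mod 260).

116

96^1 ≡ 96 (mod 260)
96^2 ≡ 96^2 = 9216 ≡ 116 (mod 260)
96^4 ≡ 116^2 = 13456 ≡ 196 (mod 260)
96^8 ≡ 196^2 = 38416 ≡ 196 (mod 260)
96^16 ≡ 196^2 = 38416 ≡ 196 (mod 260)
96^32 ≡ 196^2 = 38416 ≡ 196 (mod 260)
96^64 ≡ 196^2 = 38416 ≡ 196 (mod 260)
96^98 = 96^64 × 96^32 × 96^2 ≡ 196 × 196 × 116 (mod 260).
Accumulate the product:
196 × 196 = 38416 ≡ 196
196 × 116 = 22736 ≡ 116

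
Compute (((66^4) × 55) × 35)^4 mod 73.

8

(66)^4 ≡ 65 (mod 73)
65 × 55 = 3575 ≡ 71 (mod 73)
71 × 35 = 2485 ≡ 3 (mod 73)
(3)^4 ≡ 8 (mod 73)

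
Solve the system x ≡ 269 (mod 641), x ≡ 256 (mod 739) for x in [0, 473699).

43857

641⁻¹ mod 739: 641×279 ≡ 1 (mod 739), so 641⁻¹ ≡ 279.
x = 269 + 641×((256 − 269)×279 mod 739) = 269 + 641×68 = 43857.
Check: 43857 mod 641 = 269, 43857 mod 739 = 256. ✓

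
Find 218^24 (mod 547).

Using repeated squaring:
24 in binary is 11000, i.e. 24 = 16 + 8.
218^1 ≡ 218 (mod 547)
218^2 ≡ 218^2 = 47524 ≡ 482 (mod 547)
218^4 ≡ 482^2 = 232324 ≡ 396 (mod 547)
218^8 ≡ 396^2 = 156816 ≡ 374 (mod 547)
218^16 ≡ 374^2 = 139876 ≡ 391 (mod 547)
218^24 = 218^16 * 218^8 ≡ 391 * 374 (mod 547).
391 * 374 = 146234 ≡ 185 (mod 547).

185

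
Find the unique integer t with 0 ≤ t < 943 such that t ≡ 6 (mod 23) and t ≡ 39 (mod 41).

121

23⁻¹ mod 41: 23·25 ≡ 1 (mod 41), so 23⁻¹ ≡ 25.
t = 6 + 23·((39 − 6)·25 mod 41) = 6 + 23·5 = 121.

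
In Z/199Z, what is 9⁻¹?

177

Apply the Euclidean algorithm and back-substitute:
199 = 22×9 + 1
9 = 9×1 + 0
gcd(9, 199) = 1, so the inverse exists.
Back-substitute for 1:
1 = 1×199 − 22×9
So 9⁻¹ ≡ −22 ≡ 177 (mod 199).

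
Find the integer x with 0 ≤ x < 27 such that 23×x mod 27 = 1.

By the extended Euclidean algorithm:
27 = 1×23 + 4
23 = 5×4 + 3
4 = 1×3 + 1
3 = 3×1 + 0
gcd(23, 27) = 1, so the inverse exists.
Back-substitute for 1:
1 = 1×4 − 1×3
  = −1×23 + 6×4
  = 6×27 − 7×23
So 23⁻¹ ≡ −7 ≡ 20 (mod 27).

20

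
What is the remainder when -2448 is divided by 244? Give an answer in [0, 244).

236

-2448 = -11·244 + 236, so -2448 ≡ 236 (mod 244).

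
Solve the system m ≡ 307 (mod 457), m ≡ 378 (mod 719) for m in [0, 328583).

214640

457⁻¹ mod 719: 457×118 ≡ 1 (mod 719), so 457⁻¹ ≡ 118.
m = 307 + 457×((378 − 307)×118 mod 719) = 307 + 457×469 = 214640.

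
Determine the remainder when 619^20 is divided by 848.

20 in binary is 10100, i.e. 20 = 16 + 4.
619^1 ≡ 619 (mod 848)
619^2 ≡ 619^2 = 383161 ≡ 713 (mod 848)
619^4 ≡ 713^2 = 508369 ≡ 417 (mod 848)
619^8 ≡ 417^2 = 173889 ≡ 49 (mod 848)
619^16 ≡ 49^2 = 2401 ≡ 705 (mod 848)
619^20 = 619^16 × 619^4 ≡ 705 × 417 (mod 848).
705 × 417 = 293985 ≡ 577 (mod 848).

577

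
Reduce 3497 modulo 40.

3497 = 87×40 + 17, so 3497 ≡ 17 (mod 40).

17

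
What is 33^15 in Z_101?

17

By square-and-multiply:
15 in binary is 1111, i.e. 15 = 8 + 4 + 2 + 1.
33^1 ≡ 33 (mod 101)
33^2 ≡ 33^2 = 1089 ≡ 79 (mod 101)
33^4 ≡ 79^2 = 6241 ≡ 80 (mod 101)
33^8 ≡ 80^2 = 6400 ≡ 37 (mod 101)
33^15 = 33^8 × 33^4 × 33^2 × 33^1 ≡ 37 × 80 × 79 × 33 (mod 101).
Accumulate the product:
37 × 80 = 2960 ≡ 31
31 × 79 = 2449 ≡ 25
25 × 33 = 825 ≡ 17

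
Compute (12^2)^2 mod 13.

(12)^2 ≡ 1 (mod 13)
(1)^2 ≡ 1 (mod 13)

1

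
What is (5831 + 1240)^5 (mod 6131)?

2428

5831 + 1240 = 7071 ≡ 940 (mod 6131)
(940)^5 ≡ 2428 (mod 6131)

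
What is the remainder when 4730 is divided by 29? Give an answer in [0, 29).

3

4730 = 163×29 + 3, so 4730 ≡ 3 (mod 29).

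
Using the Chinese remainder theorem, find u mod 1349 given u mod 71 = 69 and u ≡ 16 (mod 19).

71⁻¹ mod 19: 71*15 ≡ 1 (mod 19), so 71⁻¹ ≡ 15.
u = 69 + 71*((16 − 69)*15 mod 19) = 69 + 71*3 = 282.
Check: 282 mod 71 = 69, 282 mod 19 = 16. ✓

282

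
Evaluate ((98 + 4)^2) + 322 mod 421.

201

98 + 4 = 102
(102)^2 ≡ 300 (mod 421)
300 + 322 = 622 ≡ 201 (mod 421)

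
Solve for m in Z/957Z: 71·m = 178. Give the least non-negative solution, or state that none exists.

gcd(71, 957) = 1, so a unique solution mod 957 exists.
71⁻¹ ≡ 647 (mod 957).
m ≡ 647·178 ≡ 326 (mod 957).

326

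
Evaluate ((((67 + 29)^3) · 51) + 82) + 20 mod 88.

78

67 + 29 = 96 ≡ 8 (mod 88)
(8)^3 ≡ 72 (mod 88)
72 · 51 = 3672 ≡ 64 (mod 88)
64 + 82 = 146 ≡ 58 (mod 88)
58 + 20 = 78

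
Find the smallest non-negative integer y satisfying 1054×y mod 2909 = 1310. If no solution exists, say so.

gcd(1054, 2909) = 1, so a unique solution mod 2909 exists.
1054⁻¹ ≡ 69 (mod 2909).
y ≡ 69×1310 ≡ 211 (mod 2909).

211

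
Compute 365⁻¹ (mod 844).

844 = 2×365 + 114
365 = 3×114 + 23
114 = 4×23 + 22
23 = 1×22 + 1
22 = 22×1 + 0
gcd(365, 844) = 1, so the inverse exists.
Bézout: 1 = −16×844 + 37×365.
So 365⁻¹ ≡ 37 (mod 844).

37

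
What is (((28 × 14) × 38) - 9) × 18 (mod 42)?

28 × 14 = 392 ≡ 14 (mod 42)
14 × 38 = 532 ≡ 28 (mod 42)
28 - 9 = 19
19 × 18 = 342 ≡ 6 (mod 42)

6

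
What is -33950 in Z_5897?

1432

-33950 = -6*5897 + 1432, so -33950 ≡ 1432 (mod 5897).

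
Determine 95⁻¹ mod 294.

294 = 3×95 + 9
95 = 10×9 + 5
9 = 1×5 + 4
5 = 1×4 + 1
4 = 4×1 + 0
gcd(95, 294) = 1, so the inverse exists.
Bézout: 1 = −21×294 + 65×95.
So 95⁻¹ ≡ 65 (mod 294).

65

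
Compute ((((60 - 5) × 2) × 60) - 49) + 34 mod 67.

19

60 - 5 = 55
55 × 2 = 110 ≡ 43 (mod 67)
43 × 60 = 2580 ≡ 34 (mod 67)
34 - 49 = -15 ≡ 52 (mod 67)
52 + 34 = 86 ≡ 19 (mod 67)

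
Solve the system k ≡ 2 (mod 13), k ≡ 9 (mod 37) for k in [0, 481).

13⁻¹ mod 37: 13·20 ≡ 1 (mod 37), so 13⁻¹ ≡ 20.
k = 2 + 13·((9 − 2)·20 mod 37) = 2 + 13·29 = 379.

379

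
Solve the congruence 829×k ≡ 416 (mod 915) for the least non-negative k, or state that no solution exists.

59

gcd(829, 915) = 1, so a unique solution mod 915 exists.
829⁻¹ ≡ 649 (mod 915).
k ≡ 649×416 ≡ 59 (mod 915).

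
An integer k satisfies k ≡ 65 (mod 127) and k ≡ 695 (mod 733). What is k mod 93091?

127⁻¹ mod 733: 127×531 ≡ 1 (mod 733), so 127⁻¹ ≡ 531.
k = 65 + 127×((695 − 65)×531 mod 733) = 65 + 127×282 = 35879.

35879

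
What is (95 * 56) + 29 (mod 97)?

14

95 * 56 = 5320 ≡ 82 (mod 97)
82 + 29 = 111 ≡ 14 (mod 97)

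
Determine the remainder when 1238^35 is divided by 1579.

By square-and-multiply:
1238^1 ≡ 1238 (mod 1579)
1238^2 ≡ 1238^2 = 1532644 ≡ 1014 (mod 1579)
1238^4 ≡ 1014^2 = 1028196 ≡ 267 (mod 1579)
1238^8 ≡ 267^2 = 71289 ≡ 234 (mod 1579)
1238^16 ≡ 234^2 = 54756 ≡ 1070 (mod 1579)
1238^32 ≡ 1070^2 = 1144900 ≡ 125 (mod 1579)
1238^35 = 1238^32 · 1238^2 · 1238^1 ≡ 125 · 1014 · 1238 (mod 1579).
Accumulate the product:
125 · 1014 = 126750 ≡ 430
430 · 1238 = 532340 ≡ 217

217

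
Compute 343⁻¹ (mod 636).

547

By the extended Euclidean algorithm:
636 = 1×343 + 293
343 = 1×293 + 50
293 = 5×50 + 43
50 = 1×43 + 7
43 = 6×7 + 1
7 = 7×1 + 0
gcd(343, 636) = 1, so the inverse exists.
Back-substitute for 1:
1 = 1×43 − 6×7
  = −6×50 + 7×43
  = 7×293 − 41×50
  = −41×343 + 48×293
  = 48×636 − 89×343
So 343⁻¹ ≡ −89 ≡ 547 (mod 636).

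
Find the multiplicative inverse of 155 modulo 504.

491

Run the extended Euclidean algorithm:
504 = 3*155 + 39
155 = 3*39 + 38
39 = 1*38 + 1
38 = 38*1 + 0
gcd(155, 504) = 1, so the inverse exists.
Back-substitute for 1:
1 = 1*39 − 1*38
  = −1*155 + 4*39
  = 4*504 − 13*155
So 155⁻¹ ≡ −13 ≡ 491 (mod 504).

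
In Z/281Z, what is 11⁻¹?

Run the extended Euclidean algorithm:
281 = 25×11 + 6
11 = 1×6 + 5
6 = 1×5 + 1
5 = 5×1 + 0
gcd(11, 281) = 1, so the inverse exists.
Back-substitute for 1:
1 = 1×6 − 1×5
  = −1×11 + 2×6
  = 2×281 − 51×11
So 11⁻¹ ≡ −51 ≡ 230 (mod 281).

230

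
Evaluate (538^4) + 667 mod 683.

(538)^4 ≡ 48 (mod 683)
48 + 667 = 715 ≡ 32 (mod 683)

32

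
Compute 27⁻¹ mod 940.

940 = 34·27 + 22
27 = 1·22 + 5
22 = 4·5 + 2
5 = 2·2 + 1
2 = 2·1 + 0
gcd(27, 940) = 1, so the inverse exists.
Back-substitute for 1:
1 = 1·5 − 2·2
  = −2·22 + 9·5
  = 9·27 − 11·22
  = −11·940 + 383·27
So 27⁻¹ ≡ 383 (mod 940).

383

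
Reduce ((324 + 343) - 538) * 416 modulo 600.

264

324 + 343 = 667 ≡ 67 (mod 600)
67 - 538 = -471 ≡ 129 (mod 600)
129 * 416 = 53664 ≡ 264 (mod 600)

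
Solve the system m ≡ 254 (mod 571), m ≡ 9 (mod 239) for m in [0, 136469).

75055

571⁻¹ mod 239: 571·18 ≡ 1 (mod 239), so 571⁻¹ ≡ 18.
m = 254 + 571·((9 − 254)·18 mod 239) = 254 + 571·131 = 75055.
Check: 75055 mod 571 = 254, 75055 mod 239 = 9. ✓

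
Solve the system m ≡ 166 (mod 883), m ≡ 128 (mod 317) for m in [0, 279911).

190011

883⁻¹ mod 317: 883*303 ≡ 1 (mod 317), so 883⁻¹ ≡ 303.
m = 166 + 883*((128 − 166)*303 mod 317) = 166 + 883*215 = 190011.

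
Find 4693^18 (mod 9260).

Using repeated squaring:
18 in binary is 10010, i.e. 18 = 16 + 2.
4693^1 ≡ 4693 (mod 9260)
4693^2 ≡ 4693^2 = 22024249 ≡ 3969 (mod 9260)
4693^4 ≡ 3969^2 = 15752961 ≡ 1701 (mod 9260)
4693^8 ≡ 1701^2 = 2893401 ≡ 4281 (mod 9260)
4693^16 ≡ 4281^2 = 18326961 ≡ 1421 (mod 9260)
4693^18 = 4693^16 * 4693^2 ≡ 1421 * 3969 (mod 9260).
1421 * 3969 = 5639949 ≡ 609 (mod 9260).

609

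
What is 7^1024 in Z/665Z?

Compute successive squares:
7^1 ≡ 7 (mod 665)
7^2 ≡ 7^2 = 49 (mod 665)
7^4 ≡ 49^2 = 2401 ≡ 406 (mod 665)
7^8 ≡ 406^2 = 164836 ≡ 581 (mod 665)
7^16 ≡ 581^2 = 337561 ≡ 406 (mod 665)
7^32 ≡ 406^2 = 164836 ≡ 581 (mod 665)
7^64 ≡ 581^2 = 337561 ≡ 406 (mod 665)
7^128 ≡ 406^2 = 164836 ≡ 581 (mod 665)
7^256 ≡ 581^2 = 337561 ≡ 406 (mod 665)
7^512 ≡ 406^2 = 164836 ≡ 581 (mod 665)
7^1024 ≡ 581^2 = 337561 ≡ 406 (mod 665)
So 7^1024 ≡ 406 (mod 665).

406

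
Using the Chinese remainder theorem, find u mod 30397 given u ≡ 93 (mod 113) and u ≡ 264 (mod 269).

23936

113⁻¹ mod 269: 113·50 ≡ 1 (mod 269), so 113⁻¹ ≡ 50.
u = 93 + 113·((264 − 93)·50 mod 269) = 93 + 113·211 = 23936.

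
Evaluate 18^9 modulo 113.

18

Using repeated squaring:
18^1 ≡ 18 (mod 113)
18^2 ≡ 18^2 = 324 ≡ 98 (mod 113)
18^4 ≡ 98^2 = 9604 ≡ 112 (mod 113)
18^8 ≡ 112^2 = 12544 ≡ 1 (mod 113)
18^9 = 18^8 × 18^1 ≡ 1 × 18 (mod 113).
1 × 18 = 18 ≡ 18 (mod 113).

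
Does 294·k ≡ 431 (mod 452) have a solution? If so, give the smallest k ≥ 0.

no solution

gcd(294, 452) = 2, and 2 does not divide 431.
So the congruence has no solution.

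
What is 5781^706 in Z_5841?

2007

By square-and-multiply:
5781^1 ≡ 5781 (mod 5841)
5781^2 ≡ 5781^2 = 33419961 ≡ 3600 (mod 5841)
5781^4 ≡ 3600^2 = 12960000 ≡ 4662 (mod 5841)
5781^8 ≡ 4662^2 = 21734244 ≡ 5724 (mod 5841)
5781^16 ≡ 5724^2 = 32764176 ≡ 2007 (mod 5841)
5781^32 ≡ 2007^2 = 4028049 ≡ 3600 (mod 5841)
5781^64 ≡ 3600^2 = 12960000 ≡ 4662 (mod 5841)
5781^128 ≡ 4662^2 = 21734244 ≡ 5724 (mod 5841)
5781^256 ≡ 5724^2 = 32764176 ≡ 2007 (mod 5841)
5781^512 ≡ 2007^2 = 4028049 ≡ 3600 (mod 5841)
5781^706 = 5781^512 * 5781^128 * 5781^64 * 5781^2 ≡ 3600 * 5724 * 4662 * 3600 (mod 5841).
Accumulate the product:
3600 * 5724 = 20606400 ≡ 5193
5193 * 4662 = 24209766 ≡ 4662
4662 * 3600 = 16783200 ≡ 2007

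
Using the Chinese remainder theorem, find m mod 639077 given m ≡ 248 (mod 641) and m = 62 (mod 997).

248315

641⁻¹ mod 997: 641×14 ≡ 1 (mod 997), so 641⁻¹ ≡ 14.
m = 248 + 641×((62 − 248)×14 mod 997) = 248 + 641×387 = 248315.
Check: 248315 mod 641 = 248, 248315 mod 997 = 62. ✓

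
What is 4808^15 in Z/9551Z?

4629

Compute successive squares:
15 in binary is 1111, i.e. 15 = 8 + 4 + 2 + 1.
4808^1 ≡ 4808 (mod 9551)
4808^2 ≡ 4808^2 = 23116864 ≡ 3444 (mod 9551)
4808^4 ≡ 3444^2 = 11861136 ≡ 8345 (mod 9551)
4808^8 ≡ 8345^2 = 69639025 ≡ 2684 (mod 9551)
4808^15 = 4808^8 * 4808^4 * 4808^2 * 4808^1 ≡ 2684 * 8345 * 3444 * 4808 (mod 9551).
Accumulate the product:
2684 * 8345 = 22397980 ≡ 885
885 * 3444 = 3047940 ≡ 1171
1171 * 4808 = 5630168 ≡ 4629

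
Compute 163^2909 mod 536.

171

Compute successive squares:
163^1 ≡ 163 (mod 536)
163^2 ≡ 163^2 = 26569 ≡ 305 (mod 536)
163^4 ≡ 305^2 = 93025 ≡ 297 (mod 536)
163^8 ≡ 297^2 = 88209 ≡ 305 (mod 536)
163^16 ≡ 305^2 = 93025 ≡ 297 (mod 536)
163^32 ≡ 297^2 = 88209 ≡ 305 (mod 536)
163^64 ≡ 305^2 = 93025 ≡ 297 (mod 536)
163^128 ≡ 297^2 = 88209 ≡ 305 (mod 536)
163^256 ≡ 305^2 = 93025 ≡ 297 (mod 536)
163^512 ≡ 297^2 = 88209 ≡ 305 (mod 536)
163^1024 ≡ 305^2 = 93025 ≡ 297 (mod 536)
163^2048 ≡ 297^2 = 88209 ≡ 305 (mod 536)
163^2909 = 163^2048 × 163^512 × 163^256 × 163^64 × 163^16 × 163^8 × 163^4 × 163^1 ≡ 305 × 305 × 297 × 297 × 297 × 305 × 297 × 163 (mod 536).
Accumulate the product:
305 × 305 = 93025 ≡ 297
297 × 297 = 88209 ≡ 305
305 × 297 = 90585 ≡ 1
1 × 297 = 297
297 × 305 = 90585 ≡ 1
1 × 297 = 297
297 × 163 = 48411 ≡ 171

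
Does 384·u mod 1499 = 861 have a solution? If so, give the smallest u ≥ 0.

gcd(384, 1499) = 1, so a unique solution mod 1499 exists.
384⁻¹ ≡ 1175 (mod 1499).
u ≡ 1175·861 ≡ 1349 (mod 1499).

1349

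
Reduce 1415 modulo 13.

1415 = 108×13 + 11, so 1415 ≡ 11 (mod 13).

11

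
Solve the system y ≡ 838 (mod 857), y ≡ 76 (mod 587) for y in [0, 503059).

857⁻¹ mod 587: 857×537 ≡ 1 (mod 587), so 857⁻¹ ≡ 537.
y = 838 + 857×((76 − 838)×537 mod 587) = 838 + 857×532 = 456762.

456762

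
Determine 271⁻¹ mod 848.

751

By the extended Euclidean algorithm:
848 = 3*271 + 35
271 = 7*35 + 26
35 = 1*26 + 9
26 = 2*9 + 8
9 = 1*8 + 1
8 = 8*1 + 0
gcd(271, 848) = 1, so the inverse exists.
Back-substitute for 1:
1 = 1*9 − 1*8
  = −1*26 + 3*9
  = 3*35 − 4*26
  = −4*271 + 31*35
  = 31*848 − 97*271
So 271⁻¹ ≡ −97 ≡ 751 (mod 848).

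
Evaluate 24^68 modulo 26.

22

By square-and-multiply:
68 in binary is 1000100, i.e. 68 = 64 + 4.
24^1 ≡ 24 (mod 26)
24^2 ≡ 24^2 = 576 ≡ 4 (mod 26)
24^4 ≡ 4^2 = 16 (mod 26)
24^8 ≡ 16^2 = 256 ≡ 22 (mod 26)
24^16 ≡ 22^2 = 484 ≡ 16 (mod 26)
24^32 ≡ 16^2 = 256 ≡ 22 (mod 26)
24^64 ≡ 22^2 = 484 ≡ 16 (mod 26)
24^68 = 24^64 × 24^4 ≡ 16 × 16 (mod 26).
16 × 16 = 256 ≡ 22 (mod 26).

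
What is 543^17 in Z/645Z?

Compute successive squares:
17 in binary is 10001, i.e. 17 = 16 + 1.
543^1 ≡ 543 (mod 645)
543^2 ≡ 543^2 = 294849 ≡ 84 (mod 645)
543^4 ≡ 84^2 = 7056 ≡ 606 (mod 645)
543^8 ≡ 606^2 = 367236 ≡ 231 (mod 645)
543^16 ≡ 231^2 = 53361 ≡ 471 (mod 645)
543^17 = 543^16 × 543^1 ≡ 471 × 543 (mod 645).
471 × 543 = 255753 ≡ 333 (mod 645).

333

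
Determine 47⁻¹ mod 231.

By the extended Euclidean algorithm:
231 = 4*47 + 43
47 = 1*43 + 4
43 = 10*4 + 3
4 = 1*3 + 1
3 = 3*1 + 0
gcd(47, 231) = 1, so the inverse exists.
Back-substitute for 1:
1 = 1*4 − 1*3
  = −1*43 + 11*4
  = 11*47 − 12*43
  = −12*231 + 59*47
So 47⁻¹ ≡ 59 (mod 231).

59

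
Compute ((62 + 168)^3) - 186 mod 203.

9

62 + 168 = 230 ≡ 27 (mod 203)
(27)^3 ≡ 195 (mod 203)
195 - 186 = 9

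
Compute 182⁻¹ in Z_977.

Run the extended Euclidean algorithm:
977 = 5·182 + 67
182 = 2·67 + 48
67 = 1·48 + 19
48 = 2·19 + 10
19 = 1·10 + 9
10 = 1·9 + 1
9 = 9·1 + 0
gcd(182, 977) = 1, so the inverse exists.
Bézout: 1 = −19·977 + 102·182.
So 182⁻¹ ≡ 102 (mod 977).

102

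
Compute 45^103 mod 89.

39

45^1 ≡ 45 (mod 89)
45^2 ≡ 45^2 = 2025 ≡ 67 (mod 89)
45^4 ≡ 67^2 = 4489 ≡ 39 (mod 89)
45^8 ≡ 39^2 = 1521 ≡ 8 (mod 89)
45^16 ≡ 8^2 = 64 (mod 89)
45^32 ≡ 64^2 = 4096 ≡ 2 (mod 89)
45^64 ≡ 2^2 = 4 (mod 89)
45^103 = 45^64 · 45^32 · 45^4 · 45^2 · 45^1 ≡ 4 · 2 · 39 · 67 · 45 (mod 89).
Accumulate the product:
4 · 2 = 8
8 · 39 = 312 ≡ 45
45 · 67 = 3015 ≡ 78
78 · 45 = 3510 ≡ 39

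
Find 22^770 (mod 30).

4

By square-and-multiply:
770 in binary is 1100000010, i.e. 770 = 512 + 256 + 2.
22^1 ≡ 22 (mod 30)
22^2 ≡ 22^2 = 484 ≡ 4 (mod 30)
22^4 ≡ 4^2 = 16 (mod 30)
22^8 ≡ 16^2 = 256 ≡ 16 (mod 30)
22^16 ≡ 16^2 = 256 ≡ 16 (mod 30)
22^32 ≡ 16^2 = 256 ≡ 16 (mod 30)
22^64 ≡ 16^2 = 256 ≡ 16 (mod 30)
22^128 ≡ 16^2 = 256 ≡ 16 (mod 30)
22^256 ≡ 16^2 = 256 ≡ 16 (mod 30)
22^512 ≡ 16^2 = 256 ≡ 16 (mod 30)
22^770 = 22^512 · 22^256 · 22^2 ≡ 16 · 16 · 4 (mod 30).
Accumulate the product:
16 · 16 = 256 ≡ 16
16 · 4 = 64 ≡ 4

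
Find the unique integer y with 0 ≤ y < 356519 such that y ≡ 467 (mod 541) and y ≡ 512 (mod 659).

541⁻¹ mod 659: 541*363 ≡ 1 (mod 659), so 541⁻¹ ≡ 363.
y = 467 + 541*((512 − 467)*363 mod 659) = 467 + 541*519 = 281246.
Check: 281246 mod 541 = 467, 281246 mod 659 = 512. ✓

281246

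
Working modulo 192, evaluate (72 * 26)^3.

0

72 * 26 = 1872 ≡ 144 (mod 192)
(144)^3 ≡ 0 (mod 192)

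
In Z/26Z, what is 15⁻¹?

By the extended Euclidean algorithm:
26 = 1×15 + 11
15 = 1×11 + 4
11 = 2×4 + 3
4 = 1×3 + 1
3 = 3×1 + 0
gcd(15, 26) = 1, so the inverse exists.
Back-substitute for 1:
1 = 1×4 − 1×3
  = −1×11 + 3×4
  = 3×15 − 4×11
  = −4×26 + 7×15
So 15⁻¹ ≡ 7 (mod 26).

7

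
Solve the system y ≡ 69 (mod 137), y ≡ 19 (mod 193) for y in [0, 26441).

25688

137⁻¹ mod 193: 137*31 ≡ 1 (mod 193), so 137⁻¹ ≡ 31.
y = 69 + 137*((19 − 69)*31 mod 193) = 69 + 137*187 = 25688.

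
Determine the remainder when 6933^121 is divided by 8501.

Using repeated squaring:
6933^1 ≡ 6933 (mod 8501)
6933^2 ≡ 6933^2 = 48066489 ≡ 1835 (mod 8501)
6933^4 ≡ 1835^2 = 3367225 ≡ 829 (mod 8501)
6933^8 ≡ 829^2 = 687241 ≡ 7161 (mod 8501)
6933^16 ≡ 7161^2 = 51279921 ≡ 1889 (mod 8501)
6933^32 ≡ 1889^2 = 3568321 ≡ 6402 (mod 8501)
6933^64 ≡ 6402^2 = 40985604 ≡ 2283 (mod 8501)
6933^121 = 6933^64 * 6933^32 * 6933^16 * 6933^8 * 6933^1 ≡ 2283 * 6402 * 1889 * 7161 * 6933 (mod 8501).
Accumulate the product:
2283 * 6402 = 14615766 ≡ 2547
2547 * 1889 = 4811283 ≡ 8218
8218 * 7161 = 58849098 ≡ 5176
5176 * 6933 = 35885208 ≡ 2487

2487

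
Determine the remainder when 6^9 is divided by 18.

0

9 in binary is 1001, i.e. 9 = 8 + 1.
6^1 ≡ 6 (mod 18)
6^2 ≡ 6^2 = 36 ≡ 0 (mod 18)
6^4 ≡ 0^2 = 0 (mod 18)
6^8 ≡ 0^2 = 0 (mod 18)
6^9 = 6^8 * 6^1 ≡ 0 * 6 (mod 18).
0 * 6 = 0 ≡ 0 (mod 18).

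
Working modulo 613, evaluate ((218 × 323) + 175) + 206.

300

218 × 323 = 70414 ≡ 532 (mod 613)
532 + 175 = 707 ≡ 94 (mod 613)
94 + 206 = 300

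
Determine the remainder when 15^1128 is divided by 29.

23

Compute successive squares:
15^1 ≡ 15 (mod 29)
15^2 ≡ 15^2 = 225 ≡ 22 (mod 29)
15^4 ≡ 22^2 = 484 ≡ 20 (mod 29)
15^8 ≡ 20^2 = 400 ≡ 23 (mod 29)
15^16 ≡ 23^2 = 529 ≡ 7 (mod 29)
15^32 ≡ 7^2 = 49 ≡ 20 (mod 29)
15^64 ≡ 20^2 = 400 ≡ 23 (mod 29)
15^128 ≡ 23^2 = 529 ≡ 7 (mod 29)
15^256 ≡ 7^2 = 49 ≡ 20 (mod 29)
15^512 ≡ 20^2 = 400 ≡ 23 (mod 29)
15^1024 ≡ 23^2 = 529 ≡ 7 (mod 29)
15^1128 = 15^1024 * 15^64 * 15^32 * 15^8 ≡ 7 * 23 * 20 * 23 (mod 29).
Accumulate the product:
7 * 23 = 161 ≡ 16
16 * 20 = 320 ≡ 1
1 * 23 = 23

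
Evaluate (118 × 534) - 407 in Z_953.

660

118 × 534 = 63012 ≡ 114 (mod 953)
114 - 407 = -293 ≡ 660 (mod 953)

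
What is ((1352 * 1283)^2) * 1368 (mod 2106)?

1352 * 1283 = 1734616 ≡ 1378 (mod 2106)
(1378)^2 ≡ 1378 (mod 2106)
1378 * 1368 = 1885104 ≡ 234 (mod 2106)

234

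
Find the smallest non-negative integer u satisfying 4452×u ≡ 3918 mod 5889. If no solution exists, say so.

gcd(4452, 5889) = 3, and 3 | 3918, so solutions exist.
Divide through by 3: 1484×u ≡ 1306 (mod 1963).
1484⁻¹ ≡ 1086 (mod 1963).
u ≡ 1086×1306 ≡ 1030 (mod 1963).
The smallest non-negative solution is u = 1030.

1030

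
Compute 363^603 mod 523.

115

Compute successive squares:
363^1 ≡ 363 (mod 523)
363^2 ≡ 363^2 = 131769 ≡ 496 (mod 523)
363^4 ≡ 496^2 = 246016 ≡ 206 (mod 523)
363^8 ≡ 206^2 = 42436 ≡ 73 (mod 523)
363^16 ≡ 73^2 = 5329 ≡ 99 (mod 523)
363^32 ≡ 99^2 = 9801 ≡ 387 (mod 523)
363^64 ≡ 387^2 = 149769 ≡ 191 (mod 523)
363^128 ≡ 191^2 = 36481 ≡ 394 (mod 523)
363^256 ≡ 394^2 = 155236 ≡ 428 (mod 523)
363^512 ≡ 428^2 = 183184 ≡ 134 (mod 523)
363^603 = 363^512 × 363^64 × 363^16 × 363^8 × 363^2 × 363^1 ≡ 134 × 191 × 99 × 73 × 496 × 363 (mod 523).
Accumulate the product:
134 × 191 = 25594 ≡ 490
490 × 99 = 48510 ≡ 394
394 × 73 = 28762 ≡ 520
520 × 496 = 257920 ≡ 81
81 × 363 = 29403 ≡ 115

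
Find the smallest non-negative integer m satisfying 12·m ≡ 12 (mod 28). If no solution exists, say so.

gcd(12, 28) = 4, and 4 | 12, so solutions exist.
Divide through by 4: 3·m mod 7 = 3.
3⁻¹ ≡ 5 (mod 7).
m ≡ 5·3 ≡ 1 (mod 7).
The smallest non-negative solution is m = 1.

1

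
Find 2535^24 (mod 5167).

24 in binary is 11000, i.e. 24 = 16 + 8.
2535^1 ≡ 2535 (mod 5167)
2535^2 ≡ 2535^2 = 6426225 ≡ 3644 (mod 5167)
2535^4 ≡ 3644^2 = 13278736 ≡ 4713 (mod 5167)
2535^8 ≡ 4713^2 = 22212369 ≡ 4603 (mod 5167)
2535^16 ≡ 4603^2 = 21187609 ≡ 2909 (mod 5167)
2535^24 = 2535^16 * 2535^8 ≡ 2909 * 4603 (mod 5167).
2909 * 4603 = 13390127 ≡ 2430 (mod 5167).

2430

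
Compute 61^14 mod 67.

33

14 in binary is 1110, i.e. 14 = 8 + 4 + 2.
61^1 ≡ 61 (mod 67)
61^2 ≡ 61^2 = 3721 ≡ 36 (mod 67)
61^4 ≡ 36^2 = 1296 ≡ 23 (mod 67)
61^8 ≡ 23^2 = 529 ≡ 60 (mod 67)
61^14 = 61^8 · 61^4 · 61^2 ≡ 60 · 23 · 36 (mod 67).
Accumulate the product:
60 · 23 = 1380 ≡ 40
40 · 36 = 1440 ≡ 33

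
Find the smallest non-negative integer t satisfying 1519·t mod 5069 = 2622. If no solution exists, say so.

4123

gcd(1519, 5069) = 1, so a unique solution mod 5069 exists.
1519⁻¹ ≡ 2683 (mod 5069).
t ≡ 2683·2622 ≡ 4123 (mod 5069).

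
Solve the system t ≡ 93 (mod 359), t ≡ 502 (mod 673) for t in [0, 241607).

28095

359⁻¹ mod 673: 359·15 ≡ 1 (mod 673), so 359⁻¹ ≡ 15.
t = 93 + 359·((502 − 93)·15 mod 673) = 93 + 359·78 = 28095.
Check: 28095 mod 359 = 93, 28095 mod 673 = 502. ✓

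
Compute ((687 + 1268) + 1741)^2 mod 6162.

687 + 1268 = 1955
1955 + 1741 = 3696
(3696)^2 ≡ 5424 (mod 6162)

5424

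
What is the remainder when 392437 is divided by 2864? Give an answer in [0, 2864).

392437 = 137×2864 + 69, so 392437 ≡ 69 (mod 2864).

69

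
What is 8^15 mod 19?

Compute successive squares:
15 in binary is 1111, i.e. 15 = 8 + 4 + 2 + 1.
8^1 ≡ 8 (mod 19)
8^2 ≡ 8^2 = 64 ≡ 7 (mod 19)
8^4 ≡ 7^2 = 49 ≡ 11 (mod 19)
8^8 ≡ 11^2 = 121 ≡ 7 (mod 19)
8^15 = 8^8 × 8^4 × 8^2 × 8^1 ≡ 7 × 11 × 7 × 8 (mod 19).
Accumulate the product:
7 × 11 = 77 ≡ 1
1 × 7 = 7
7 × 8 = 56 ≡ 18

18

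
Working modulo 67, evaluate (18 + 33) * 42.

18 + 33 = 51
51 * 42 = 2142 ≡ 65 (mod 67)

65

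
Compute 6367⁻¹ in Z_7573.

7573 = 1×6367 + 1206
6367 = 5×1206 + 337
1206 = 3×337 + 195
337 = 1×195 + 142
195 = 1×142 + 53
142 = 2×53 + 36
53 = 1×36 + 17
36 = 2×17 + 2
17 = 8×2 + 1
2 = 2×1 + 0
gcd(6367, 7573) = 1, so the inverse exists.
Bézout: 1 = 3004×7573 − 3573×6367.
So 6367⁻¹ ≡ −3573 ≡ 4000 (mod 7573).

4000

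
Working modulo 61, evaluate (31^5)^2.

(31)^5 ≡ 21 (mod 61)
(21)^2 ≡ 14 (mod 61)

14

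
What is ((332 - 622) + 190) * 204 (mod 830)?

350

332 - 622 = -290 ≡ 540 (mod 830)
540 + 190 = 730
730 * 204 = 148920 ≡ 350 (mod 830)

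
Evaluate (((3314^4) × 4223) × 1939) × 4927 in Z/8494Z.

(3314)^4 ≡ 4328 (mod 8494)
4328 × 4223 = 18277144 ≡ 6550 (mod 8494)
6550 × 1939 = 12700450 ≡ 1920 (mod 8494)
1920 × 4927 = 9459840 ≡ 6018 (mod 8494)

6018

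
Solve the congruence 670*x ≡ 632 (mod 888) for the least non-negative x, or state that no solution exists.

gcd(670, 888) = 2, and 2 | 632, so solutions exist.
Divide through by 2: 335*x ≡ 316 mod 444.
335⁻¹ ≡ 167 (mod 444).
x ≡ 167*316 ≡ 380 (mod 444).
The smallest non-negative solution is x = 380.

380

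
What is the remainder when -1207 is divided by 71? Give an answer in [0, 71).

-1207 = -17×71 + 0, so -1207 ≡ 0 (mod 71).

0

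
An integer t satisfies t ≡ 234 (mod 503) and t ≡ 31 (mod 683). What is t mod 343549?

503⁻¹ mod 683: 503*406 ≡ 1 (mod 683), so 503⁻¹ ≡ 406.
t = 234 + 503*((31 − 234)*406 mod 683) = 234 + 503*225 = 113409.
Check: 113409 mod 503 = 234, 113409 mod 683 = 31. ✓

113409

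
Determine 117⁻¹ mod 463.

463 = 3×117 + 112
117 = 1×112 + 5
112 = 22×5 + 2
5 = 2×2 + 1
2 = 2×1 + 0
gcd(117, 463) = 1, so the inverse exists.
Back-substitute for 1:
1 = 1×5 − 2×2
  = −2×112 + 45×5
  = 45×117 − 47×112
  = −47×463 + 186×117
So 117⁻¹ ≡ 186 (mod 463).

186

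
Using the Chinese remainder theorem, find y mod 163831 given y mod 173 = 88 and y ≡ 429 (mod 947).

173⁻¹ mod 947: 173·843 ≡ 1 (mod 947), so 173⁻¹ ≡ 843.
y = 88 + 173·((429 − 88)·843 mod 947) = 88 + 173·522 = 90394.

90394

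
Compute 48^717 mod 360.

Using repeated squaring:
48^1 ≡ 48 (mod 360)
48^2 ≡ 48^2 = 2304 ≡ 144 (mod 360)
48^4 ≡ 144^2 = 20736 ≡ 216 (mod 360)
48^8 ≡ 216^2 = 46656 ≡ 216 (mod 360)
48^16 ≡ 216^2 = 46656 ≡ 216 (mod 360)
48^32 ≡ 216^2 = 46656 ≡ 216 (mod 360)
48^64 ≡ 216^2 = 46656 ≡ 216 (mod 360)
48^128 ≡ 216^2 = 46656 ≡ 216 (mod 360)
48^256 ≡ 216^2 = 46656 ≡ 216 (mod 360)
48^512 ≡ 216^2 = 46656 ≡ 216 (mod 360)
48^717 = 48^512 * 48^128 * 48^64 * 48^8 * 48^4 * 48^1 ≡ 216 * 216 * 216 * 216 * 216 * 48 (mod 360).
Accumulate the product:
216 * 216 = 46656 ≡ 216
216 * 216 = 46656 ≡ 216
216 * 216 = 46656 ≡ 216
216 * 216 = 46656 ≡ 216
216 * 48 = 10368 ≡ 288

288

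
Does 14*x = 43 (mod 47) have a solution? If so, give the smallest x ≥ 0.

40

gcd(14, 47) = 1, so a unique solution mod 47 exists.
14⁻¹ ≡ 37 (mod 47).
x ≡ 37*43 ≡ 40 (mod 47).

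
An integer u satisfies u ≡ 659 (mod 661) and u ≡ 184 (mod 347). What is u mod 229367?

58827

661⁻¹ mod 347: 661·21 ≡ 1 (mod 347), so 661⁻¹ ≡ 21.
u = 659 + 661·((184 − 659)·21 mod 347) = 659 + 661·88 = 58827.
Check: 58827 mod 661 = 659, 58827 mod 347 = 184. ✓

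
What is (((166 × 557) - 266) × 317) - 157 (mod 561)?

166 × 557 = 92462 ≡ 458 (mod 561)
458 - 266 = 192
192 × 317 = 60864 ≡ 276 (mod 561)
276 - 157 = 119

119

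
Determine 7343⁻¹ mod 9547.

7810

By the extended Euclidean algorithm:
9547 = 1×7343 + 2204
7343 = 3×2204 + 731
2204 = 3×731 + 11
731 = 66×11 + 5
11 = 2×5 + 1
5 = 5×1 + 0
gcd(7343, 9547) = 1, so the inverse exists.
Back-substitute for 1:
1 = 1×11 − 2×5
  = −2×731 + 133×11
  = 133×2204 − 401×731
  = −401×7343 + 1336×2204
  = 1336×9547 − 1737×7343
So 7343⁻¹ ≡ −1737 ≡ 7810 (mod 9547).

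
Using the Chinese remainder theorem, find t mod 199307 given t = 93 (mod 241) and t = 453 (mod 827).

181566

241⁻¹ mod 827: 241×326 ≡ 1 (mod 827), so 241⁻¹ ≡ 326.
t = 93 + 241×((453 − 93)×326 mod 827) = 93 + 241×753 = 181566.
Check: 181566 mod 241 = 93, 181566 mod 827 = 453. ✓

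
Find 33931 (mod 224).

33931 = 151×224 + 107, so 33931 ≡ 107 (mod 224).

107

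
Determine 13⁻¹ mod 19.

19 = 1×13 + 6
13 = 2×6 + 1
6 = 6×1 + 0
gcd(13, 19) = 1, so the inverse exists.
Bézout: 1 = −2×19 + 3×13.
So 13⁻¹ ≡ 3 (mod 19).

3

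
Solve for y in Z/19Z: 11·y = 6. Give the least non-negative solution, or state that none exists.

4

gcd(11, 19) = 1, so a unique solution mod 19 exists.
11⁻¹ ≡ 7 (mod 19).
y ≡ 7·6 ≡ 4 (mod 19).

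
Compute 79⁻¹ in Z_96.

79

Apply the Euclidean algorithm and back-substitute:
96 = 1×79 + 17
79 = 4×17 + 11
17 = 1×11 + 6
11 = 1×6 + 5
6 = 1×5 + 1
5 = 5×1 + 0
gcd(79, 96) = 1, so the inverse exists.
Bézout: 1 = 14×96 − 17×79.
So 79⁻¹ ≡ −17 ≡ 79 (mod 96).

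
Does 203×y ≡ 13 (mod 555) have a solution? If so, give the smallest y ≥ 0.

11

gcd(203, 555) = 1, so a unique solution mod 555 exists.
203⁻¹ ≡ 257 (mod 555).
y ≡ 257×13 ≡ 11 (mod 555).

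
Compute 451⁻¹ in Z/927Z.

927 = 2*451 + 25
451 = 18*25 + 1
25 = 25*1 + 0
gcd(451, 927) = 1, so the inverse exists.
Back-substitute for 1:
1 = 1*451 − 18*25
  = −18*927 + 37*451
So 451⁻¹ ≡ 37 (mod 927).

37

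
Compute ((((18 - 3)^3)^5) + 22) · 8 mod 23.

22

18 - 3 = 15
(15)^3 ≡ 17 (mod 23)
(17)^5 ≡ 21 (mod 23)
21 + 22 = 43 ≡ 20 (mod 23)
20 · 8 = 160 ≡ 22 (mod 23)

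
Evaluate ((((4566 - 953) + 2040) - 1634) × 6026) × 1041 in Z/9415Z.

2914

4566 - 953 = 3613
3613 + 2040 = 5653
5653 - 1634 = 4019
4019 × 6026 = 24218494 ≡ 3114 (mod 9415)
3114 × 1041 = 3241674 ≡ 2914 (mod 9415)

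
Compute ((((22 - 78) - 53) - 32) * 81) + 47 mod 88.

66

22 - 78 = -56 ≡ 32 (mod 88)
32 - 53 = -21 ≡ 67 (mod 88)
67 - 32 = 35
35 * 81 = 2835 ≡ 19 (mod 88)
19 + 47 = 66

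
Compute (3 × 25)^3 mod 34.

3 × 25 = 75 ≡ 7 (mod 34)
(7)^3 ≡ 3 (mod 34)

3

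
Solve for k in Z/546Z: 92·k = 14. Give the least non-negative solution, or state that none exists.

196

gcd(92, 546) = 2, and 2 | 14, so solutions exist.
Divide through by 2: 46·k = 7 (mod 273).
46⁻¹ ≡ 184 (mod 273).
k ≡ 184·7 ≡ 196 (mod 273).
The smallest non-negative solution is k = 196.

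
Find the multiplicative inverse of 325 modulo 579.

367

579 = 1*325 + 254
325 = 1*254 + 71
254 = 3*71 + 41
71 = 1*41 + 30
41 = 1*30 + 11
30 = 2*11 + 8
11 = 1*8 + 3
8 = 2*3 + 2
3 = 1*2 + 1
2 = 2*1 + 0
gcd(325, 579) = 1, so the inverse exists.
Back-substitute for 1:
1 = 1*3 − 1*2
  = −1*8 + 3*3
  = 3*11 − 4*8
  = −4*30 + 11*11
  = 11*41 − 15*30
  = −15*71 + 26*41
  = 26*254 − 93*71
  = −93*325 + 119*254
  = 119*579 − 212*325
So 325⁻¹ ≡ −212 ≡ 367 (mod 579).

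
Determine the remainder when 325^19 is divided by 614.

By square-and-multiply:
19 in binary is 10011, i.e. 19 = 16 + 2 + 1.
325^1 ≡ 325 (mod 614)
325^2 ≡ 325^2 = 105625 ≡ 17 (mod 614)
325^4 ≡ 17^2 = 289 (mod 614)
325^8 ≡ 289^2 = 83521 ≡ 17 (mod 614)
325^16 ≡ 17^2 = 289 (mod 614)
325^19 = 325^16 * 325^2 * 325^1 ≡ 289 * 17 * 325 (mod 614).
Accumulate the product:
289 * 17 = 4913 ≡ 1
1 * 325 = 325

325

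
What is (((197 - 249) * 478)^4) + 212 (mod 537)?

197 - 249 = -52 ≡ 485 (mod 537)
485 * 478 = 231830 ≡ 383 (mod 537)
(383)^4 ≡ 226 (mod 537)
226 + 212 = 438

438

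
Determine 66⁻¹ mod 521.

150

By the extended Euclidean algorithm:
521 = 7*66 + 59
66 = 1*59 + 7
59 = 8*7 + 3
7 = 2*3 + 1
3 = 3*1 + 0
gcd(66, 521) = 1, so the inverse exists.
Bézout: 1 = −19*521 + 150*66.
So 66⁻¹ ≡ 150 (mod 521).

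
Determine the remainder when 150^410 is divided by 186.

By square-and-multiply:
410 in binary is 110011010, i.e. 410 = 256 + 128 + 16 + 8 + 2.
150^1 ≡ 150 (mod 186)
150^2 ≡ 150^2 = 22500 ≡ 180 (mod 186)
150^4 ≡ 180^2 = 32400 ≡ 36 (mod 186)
150^8 ≡ 36^2 = 1296 ≡ 180 (mod 186)
150^16 ≡ 180^2 = 32400 ≡ 36 (mod 186)
150^32 ≡ 36^2 = 1296 ≡ 180 (mod 186)
150^64 ≡ 180^2 = 32400 ≡ 36 (mod 186)
150^128 ≡ 36^2 = 1296 ≡ 180 (mod 186)
150^256 ≡ 180^2 = 32400 ≡ 36 (mod 186)
150^410 = 150^256 * 150^128 * 150^16 * 150^8 * 150^2 ≡ 36 * 180 * 36 * 180 * 180 (mod 186).
Accumulate the product:
36 * 180 = 6480 ≡ 156
156 * 36 = 5616 ≡ 36
36 * 180 = 6480 ≡ 156
156 * 180 = 28080 ≡ 180

180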